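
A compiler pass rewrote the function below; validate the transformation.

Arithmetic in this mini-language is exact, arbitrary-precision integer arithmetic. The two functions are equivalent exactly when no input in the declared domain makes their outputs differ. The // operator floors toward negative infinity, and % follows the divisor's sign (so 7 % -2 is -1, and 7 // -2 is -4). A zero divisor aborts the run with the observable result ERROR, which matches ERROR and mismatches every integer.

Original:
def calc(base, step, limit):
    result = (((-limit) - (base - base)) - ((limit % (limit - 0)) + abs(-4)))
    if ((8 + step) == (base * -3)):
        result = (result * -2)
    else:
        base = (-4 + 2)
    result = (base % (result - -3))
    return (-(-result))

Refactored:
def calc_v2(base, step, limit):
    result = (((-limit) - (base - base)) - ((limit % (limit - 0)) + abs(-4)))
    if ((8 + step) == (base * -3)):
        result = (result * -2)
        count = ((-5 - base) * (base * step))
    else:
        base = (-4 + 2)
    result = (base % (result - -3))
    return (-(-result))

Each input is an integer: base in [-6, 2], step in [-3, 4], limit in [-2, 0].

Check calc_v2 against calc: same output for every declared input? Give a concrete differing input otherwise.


The two are interchangeable: arithmetic usage differs; also statement counts differ; also constant usage differs; also local variable names differ, and every declared input agrees.
As a probe, take base=-2, step=4, limit=-1: calc runs result=-3, then ((8 + step) == (base * -3)) is false, then base=-2, then a zero divisor aborts: ERROR; calc_v2 runs result=-3, then ((8 + step) == (base * -3)) is false, then base=-2, then a zero divisor aborts: ERROR; both end at ERROR.
Every one of the 216 inputs gives matching results.
verdict: equivalent


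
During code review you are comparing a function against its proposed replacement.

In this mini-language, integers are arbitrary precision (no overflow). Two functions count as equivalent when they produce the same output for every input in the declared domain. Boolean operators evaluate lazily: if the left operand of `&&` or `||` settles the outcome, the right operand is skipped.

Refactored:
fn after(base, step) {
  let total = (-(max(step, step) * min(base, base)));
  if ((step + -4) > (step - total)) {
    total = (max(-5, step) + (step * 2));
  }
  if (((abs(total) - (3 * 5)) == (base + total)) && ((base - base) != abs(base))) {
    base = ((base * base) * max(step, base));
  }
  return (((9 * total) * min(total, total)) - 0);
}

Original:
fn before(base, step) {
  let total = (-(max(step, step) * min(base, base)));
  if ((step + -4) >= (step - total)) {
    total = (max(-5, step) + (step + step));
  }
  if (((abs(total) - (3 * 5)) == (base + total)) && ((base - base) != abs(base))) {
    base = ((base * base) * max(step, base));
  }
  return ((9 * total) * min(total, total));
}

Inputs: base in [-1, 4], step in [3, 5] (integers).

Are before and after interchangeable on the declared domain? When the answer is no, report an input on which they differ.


There is a counterexample at base=-1, step=4: 1296 on one side, 144 on the other.
before: total becomes 4; next ((step + -4) >= (step - total)) evaluates to true; next total becomes 12; next (((abs(total) - (3 * 5)) == (base + total)) && ((base - base) != abs(base))) evaluates to false; next final value 1296
after: total becomes 4; next ((step + -4) > (step - total)) evaluates to false; next (((abs(total) - (3 * 5)) == (base + total)) && ((base - base) != abs(base))) evaluates to false; next final value 144
verdict: not equivalent; witness: base=-1, step=4


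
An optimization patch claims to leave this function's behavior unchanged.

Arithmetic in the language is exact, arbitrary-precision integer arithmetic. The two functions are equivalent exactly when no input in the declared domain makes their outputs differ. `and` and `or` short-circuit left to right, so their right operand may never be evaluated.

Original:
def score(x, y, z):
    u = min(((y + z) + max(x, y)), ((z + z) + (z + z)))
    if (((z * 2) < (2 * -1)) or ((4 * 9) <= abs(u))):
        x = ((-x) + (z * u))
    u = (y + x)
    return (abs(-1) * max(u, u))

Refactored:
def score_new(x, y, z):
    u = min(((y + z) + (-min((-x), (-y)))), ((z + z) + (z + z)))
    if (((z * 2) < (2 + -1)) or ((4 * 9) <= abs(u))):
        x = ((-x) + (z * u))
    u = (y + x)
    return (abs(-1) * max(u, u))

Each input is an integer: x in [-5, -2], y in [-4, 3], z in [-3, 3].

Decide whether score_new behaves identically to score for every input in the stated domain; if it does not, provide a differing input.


There is a counterexample at x=-5, y=-4, z=-1: -9 on one side, 10 on the other.
score: u=-9, then (((z * 2) < (2 * -1)) or ((4 * 9) <= abs(u))) is false, then u=-9, then returns -9
score_new: u=-9, then (((z * 2) < (2 + -1)) or ((4 * 9) <= abs(u))) is true, then x=14, then u=10, then returns 10
verdict: not equivalent; witness: x=-5, y=-4, z=-1


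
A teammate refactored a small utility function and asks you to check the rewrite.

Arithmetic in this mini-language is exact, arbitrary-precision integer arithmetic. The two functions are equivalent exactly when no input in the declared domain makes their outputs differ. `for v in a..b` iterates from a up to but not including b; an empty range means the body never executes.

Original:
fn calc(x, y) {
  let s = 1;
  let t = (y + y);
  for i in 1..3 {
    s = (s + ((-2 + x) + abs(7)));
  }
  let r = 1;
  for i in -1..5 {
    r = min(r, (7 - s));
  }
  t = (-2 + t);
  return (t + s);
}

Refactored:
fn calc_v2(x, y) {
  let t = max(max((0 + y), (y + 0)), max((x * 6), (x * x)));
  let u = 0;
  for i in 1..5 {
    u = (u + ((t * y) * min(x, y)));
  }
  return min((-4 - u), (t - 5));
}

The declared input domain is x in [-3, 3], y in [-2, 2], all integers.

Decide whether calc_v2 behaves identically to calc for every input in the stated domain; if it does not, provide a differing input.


On input x=-3, y=-2, calc returns -1 while calc_v2 returns -220.
verdict: not equivalent; witness: x=-3, y=-2


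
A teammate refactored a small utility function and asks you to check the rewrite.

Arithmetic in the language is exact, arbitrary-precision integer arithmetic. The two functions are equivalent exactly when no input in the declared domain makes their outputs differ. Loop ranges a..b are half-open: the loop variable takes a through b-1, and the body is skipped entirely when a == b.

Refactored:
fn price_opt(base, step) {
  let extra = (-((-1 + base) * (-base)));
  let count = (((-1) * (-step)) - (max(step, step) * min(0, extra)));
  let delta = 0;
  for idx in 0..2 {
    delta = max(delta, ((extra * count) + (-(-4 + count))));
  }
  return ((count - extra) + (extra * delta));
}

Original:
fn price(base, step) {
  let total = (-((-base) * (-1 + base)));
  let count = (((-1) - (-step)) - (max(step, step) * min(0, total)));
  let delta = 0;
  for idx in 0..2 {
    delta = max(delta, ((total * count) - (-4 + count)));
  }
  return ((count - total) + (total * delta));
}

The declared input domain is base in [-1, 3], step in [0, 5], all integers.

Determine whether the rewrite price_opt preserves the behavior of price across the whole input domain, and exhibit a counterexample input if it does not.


These are not equivalent — on base=-1, step=0 the outputs split (3 vs 6).
price: total = 2; count = -1; delta = 0; [idx=0]; delta = 3; [idx=1]; delta = 3; return 3
price_opt: extra = 2; count = 0; delta = 0; [idx=0]; delta = 4; [idx=1]; delta = 4; return 6
verdict: not equivalent; witness: base=-1, step=0


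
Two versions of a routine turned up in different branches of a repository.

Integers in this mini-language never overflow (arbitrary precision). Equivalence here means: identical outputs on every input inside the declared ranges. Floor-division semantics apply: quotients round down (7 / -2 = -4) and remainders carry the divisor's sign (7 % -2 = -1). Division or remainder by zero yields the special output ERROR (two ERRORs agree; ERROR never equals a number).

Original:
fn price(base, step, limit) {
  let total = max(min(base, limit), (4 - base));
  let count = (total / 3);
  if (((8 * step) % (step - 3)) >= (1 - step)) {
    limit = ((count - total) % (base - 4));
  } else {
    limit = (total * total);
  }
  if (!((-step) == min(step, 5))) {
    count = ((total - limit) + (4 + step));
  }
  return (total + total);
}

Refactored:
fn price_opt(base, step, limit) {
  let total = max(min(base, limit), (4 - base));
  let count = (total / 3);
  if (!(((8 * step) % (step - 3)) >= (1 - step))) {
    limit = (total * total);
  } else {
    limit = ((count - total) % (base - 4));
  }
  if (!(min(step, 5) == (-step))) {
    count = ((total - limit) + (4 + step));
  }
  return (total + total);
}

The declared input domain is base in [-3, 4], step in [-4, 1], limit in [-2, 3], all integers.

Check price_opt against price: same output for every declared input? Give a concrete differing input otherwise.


The two are interchangeable: boolean connective usage differs, and every declared input agrees.
As a probe, take base=3, step=0, limit=2: price runs total=2, then count=0, then (((8 * step) % (step - 3)) >= (1 - step)) is false, then limit=4, then (!((-step) == min(step, 5))) is false, then returns 4; price_opt runs total=2, then count=0, then (!(((8 * step) % (step - 3)) >= (1 - step))) is true, then limit=4, then (!(min(step, 5) == (-step))) is false, then returns 4; both end at 4.
Every one of the 288 inputs gives matching results.
verdict: equivalent


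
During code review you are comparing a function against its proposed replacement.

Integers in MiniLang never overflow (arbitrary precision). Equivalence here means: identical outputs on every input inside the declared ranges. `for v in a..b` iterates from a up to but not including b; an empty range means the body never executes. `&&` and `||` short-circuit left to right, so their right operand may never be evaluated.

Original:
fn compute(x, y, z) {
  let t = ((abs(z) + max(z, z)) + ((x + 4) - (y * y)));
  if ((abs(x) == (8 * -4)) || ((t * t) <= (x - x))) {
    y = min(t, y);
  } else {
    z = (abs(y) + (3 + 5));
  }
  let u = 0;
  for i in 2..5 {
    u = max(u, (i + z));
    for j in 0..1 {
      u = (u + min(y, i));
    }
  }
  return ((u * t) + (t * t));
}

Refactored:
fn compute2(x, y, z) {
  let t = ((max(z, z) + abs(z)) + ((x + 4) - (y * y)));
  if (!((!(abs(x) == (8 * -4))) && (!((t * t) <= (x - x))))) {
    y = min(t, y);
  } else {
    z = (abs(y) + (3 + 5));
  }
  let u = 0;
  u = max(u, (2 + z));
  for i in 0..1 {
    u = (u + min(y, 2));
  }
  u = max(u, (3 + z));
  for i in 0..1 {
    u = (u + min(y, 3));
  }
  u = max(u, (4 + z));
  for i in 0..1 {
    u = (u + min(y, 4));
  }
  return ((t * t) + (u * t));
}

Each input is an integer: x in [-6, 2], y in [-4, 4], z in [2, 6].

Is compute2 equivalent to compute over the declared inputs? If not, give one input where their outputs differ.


This is a faithful refactor — boolean connective usage differs, statement counts differ, constant usage differs, loop structure differs, local variable names differ, arithmetic usage differs, min/max/abs usage differs, but the computed results match everywhere.
One worked example (x=-6, y=3, z=6) — compute: t = 1; ((abs(x) == (8 * -4)) || ((t * t) <= (x - x))) -> false; z = 11; u = 0; [i=2]; u = 13; [j=0]; u = 15; [i=3]; u = 15; [j=0]; u = 18; [i=4]; u = 18; [j=0]; u = 21; return 22; compute2: t = 1; (!((!(abs(x) == (8 * -4))) && (!((t * t) <= (x - x))))) -> false; z = 11; u = 0; u = 13; [i=0]; u = 15; u = 15; [i=0]; u = 18; u = 18; [i=0]; u = 21; return 22; agreement on 22.
Across all 405 domain points the two functions coincide.
verdict: equivalent


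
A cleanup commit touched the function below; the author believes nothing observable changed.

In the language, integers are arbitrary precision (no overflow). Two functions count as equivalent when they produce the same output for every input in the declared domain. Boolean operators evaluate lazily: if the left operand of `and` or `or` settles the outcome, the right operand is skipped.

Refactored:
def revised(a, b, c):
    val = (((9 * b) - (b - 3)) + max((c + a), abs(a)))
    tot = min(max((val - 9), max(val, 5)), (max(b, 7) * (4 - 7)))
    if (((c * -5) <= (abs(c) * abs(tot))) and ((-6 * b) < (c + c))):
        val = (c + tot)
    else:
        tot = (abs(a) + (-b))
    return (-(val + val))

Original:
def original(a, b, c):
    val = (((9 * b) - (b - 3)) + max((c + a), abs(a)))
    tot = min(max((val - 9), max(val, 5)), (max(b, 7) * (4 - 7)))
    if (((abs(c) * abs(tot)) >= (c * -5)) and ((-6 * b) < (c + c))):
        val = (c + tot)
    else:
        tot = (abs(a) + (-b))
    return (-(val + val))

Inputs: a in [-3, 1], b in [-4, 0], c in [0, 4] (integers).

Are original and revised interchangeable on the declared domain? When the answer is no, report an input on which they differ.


Equivalent — the differences include comparison usage differs, yet no declared input distinguishes the two.
One worked example (a=-2, b=-4, c=4) — original: val = -27; tot = -21; (((abs(c) * abs(tot)) >= (c * -5)) and ((-6 * b) < (c + c))) -> false; tot = 6; return 54; revised: val = -27; tot = -21; (((c * -5) <= (abs(c) * abs(tot))) and ((-6 * b) < (c + c))) -> false; tot = 6; return 54; agreement on 54.
Sweeping the whole domain (125 inputs) finds no disagreement.
verdict: equivalent


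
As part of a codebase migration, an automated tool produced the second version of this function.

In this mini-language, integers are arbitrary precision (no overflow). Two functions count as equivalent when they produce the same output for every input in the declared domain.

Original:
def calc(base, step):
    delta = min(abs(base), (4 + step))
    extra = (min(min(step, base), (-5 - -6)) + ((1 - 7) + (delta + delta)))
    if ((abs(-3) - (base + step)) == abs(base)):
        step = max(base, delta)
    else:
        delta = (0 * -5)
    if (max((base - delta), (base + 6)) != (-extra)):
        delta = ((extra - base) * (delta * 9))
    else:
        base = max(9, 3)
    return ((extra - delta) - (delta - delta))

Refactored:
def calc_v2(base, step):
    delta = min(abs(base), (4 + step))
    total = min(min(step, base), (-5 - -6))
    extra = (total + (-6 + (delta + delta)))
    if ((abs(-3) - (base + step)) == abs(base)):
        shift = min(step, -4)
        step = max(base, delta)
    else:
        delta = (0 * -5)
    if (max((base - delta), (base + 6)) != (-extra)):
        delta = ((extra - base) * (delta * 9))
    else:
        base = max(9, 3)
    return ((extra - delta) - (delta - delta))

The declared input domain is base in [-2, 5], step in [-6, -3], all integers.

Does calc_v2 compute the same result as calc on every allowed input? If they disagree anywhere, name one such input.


Side by side, the visible changes include: statement counts differ; and local variable names differ; and arithmetic usage differs; and min/max/abs usage differs; and constant usage differs.
As a probe, take base=4, step=-3: calc runs delta becomes 1; next extra becomes -7; next ((abs(-3) - (base + step)) == abs(base)) evaluates to false; next delta becomes 0; next (max((base - delta), (base + 6)) != (-extra)) evaluates to true; next delta becomes 0; next final value -7; calc_v2 runs delta becomes 1; next total becomes -3; next extra becomes -7; next ((abs(-3) - (base + step)) == abs(base)) evaluates to false; next delta becomes 0; next (max((base - delta), (base + 6)) != (-extra)) evaluates to true; next delta becomes 0; next final value -7; both end at -7.
Every one of the 32 inputs gives matching results.
verdict: equivalent


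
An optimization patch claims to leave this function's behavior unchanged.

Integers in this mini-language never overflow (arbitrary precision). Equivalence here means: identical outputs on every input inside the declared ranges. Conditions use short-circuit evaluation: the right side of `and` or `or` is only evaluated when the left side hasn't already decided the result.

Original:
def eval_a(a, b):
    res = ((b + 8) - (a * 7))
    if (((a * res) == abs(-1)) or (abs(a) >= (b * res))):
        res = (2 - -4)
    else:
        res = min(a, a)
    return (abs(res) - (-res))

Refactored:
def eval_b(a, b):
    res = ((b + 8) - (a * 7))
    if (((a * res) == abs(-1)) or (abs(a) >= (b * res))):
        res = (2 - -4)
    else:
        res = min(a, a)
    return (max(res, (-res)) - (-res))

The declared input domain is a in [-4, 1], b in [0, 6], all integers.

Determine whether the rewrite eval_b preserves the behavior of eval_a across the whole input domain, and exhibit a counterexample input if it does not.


Although min/max/abs usage differs, 42/42 inputs agree.
verdict: equivalent


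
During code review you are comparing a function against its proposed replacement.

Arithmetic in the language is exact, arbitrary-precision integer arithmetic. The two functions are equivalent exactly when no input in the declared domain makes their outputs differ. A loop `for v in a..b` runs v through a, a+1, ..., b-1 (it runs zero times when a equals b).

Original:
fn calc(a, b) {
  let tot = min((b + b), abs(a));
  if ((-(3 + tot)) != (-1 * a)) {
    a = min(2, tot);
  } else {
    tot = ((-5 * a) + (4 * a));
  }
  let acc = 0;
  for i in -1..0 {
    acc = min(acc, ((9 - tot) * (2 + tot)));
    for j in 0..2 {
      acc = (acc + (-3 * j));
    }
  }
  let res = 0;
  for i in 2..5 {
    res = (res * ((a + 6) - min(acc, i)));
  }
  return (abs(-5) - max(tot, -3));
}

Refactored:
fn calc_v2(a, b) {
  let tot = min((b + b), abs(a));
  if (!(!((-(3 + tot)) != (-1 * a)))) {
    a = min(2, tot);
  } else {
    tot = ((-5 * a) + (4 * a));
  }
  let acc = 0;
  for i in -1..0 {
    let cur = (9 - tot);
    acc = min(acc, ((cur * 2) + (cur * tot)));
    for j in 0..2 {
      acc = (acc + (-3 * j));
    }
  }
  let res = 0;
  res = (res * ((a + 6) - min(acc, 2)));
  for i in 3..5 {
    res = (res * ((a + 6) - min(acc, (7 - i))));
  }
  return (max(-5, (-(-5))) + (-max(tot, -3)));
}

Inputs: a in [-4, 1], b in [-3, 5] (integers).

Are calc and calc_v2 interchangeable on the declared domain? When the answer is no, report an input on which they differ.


This is a faithful refactor — constant usage differs, and loop structure differs, and boolean connective usage differs, and local variable names differ, and arithmetic usage differs, and statement counts differ, and min/max/abs usage differs, but the computed results match everywhere.
Tracing a=-4, b=-2: calc: tot becomes -4; next ((-(3 + tot)) != (-1 * a)) evaluates to true; next a becomes -4; next acc becomes 0; next at i=-1:; next acc becomes -26; next at j=0:; next acc becomes -26; next at j=1:; next acc becomes -29; next res becomes 0; next at i=2:; next res becomes 0; next at i=3:; next res becomes 0; next at i=4:; next res becomes 0; next final value 8 | calc_v2: tot becomes -4; next (!(!((-(3 + tot)) != (-1 * a)))) evaluates to true; next a becomes -4; next acc becomes 0; next at i=-1:; next cur becomes 13; next acc becomes -26; next at j=0:; next acc becomes -26; next at j=1:; next acc becomes -29; next res becomes 0; next res becomes 0; next at i=3:; next res becomes 0; next at i=4:; next res becomes 0; next final value 8 — matching result 8.
An exhaustive pass over the 54 declared inputs shows identical outputs.
verdict: equivalent


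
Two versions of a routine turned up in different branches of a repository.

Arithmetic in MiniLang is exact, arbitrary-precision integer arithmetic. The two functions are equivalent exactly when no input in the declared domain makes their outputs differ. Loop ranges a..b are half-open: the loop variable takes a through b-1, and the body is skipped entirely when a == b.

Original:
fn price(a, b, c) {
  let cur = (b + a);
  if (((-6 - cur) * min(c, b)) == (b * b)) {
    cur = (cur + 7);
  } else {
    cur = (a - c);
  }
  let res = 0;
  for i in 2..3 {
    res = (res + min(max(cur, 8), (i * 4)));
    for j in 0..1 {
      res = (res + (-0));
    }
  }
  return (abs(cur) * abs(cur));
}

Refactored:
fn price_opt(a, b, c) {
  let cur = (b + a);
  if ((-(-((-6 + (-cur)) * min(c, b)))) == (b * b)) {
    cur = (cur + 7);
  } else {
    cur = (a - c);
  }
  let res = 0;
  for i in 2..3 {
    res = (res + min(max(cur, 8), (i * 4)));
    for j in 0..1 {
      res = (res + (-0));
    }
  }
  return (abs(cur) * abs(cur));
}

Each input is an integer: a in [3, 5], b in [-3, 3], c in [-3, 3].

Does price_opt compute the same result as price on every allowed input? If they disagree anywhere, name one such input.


Changes here: arithmetic usage differs; the full 147-point sweep finds no disagreement.
verdict: equivalent


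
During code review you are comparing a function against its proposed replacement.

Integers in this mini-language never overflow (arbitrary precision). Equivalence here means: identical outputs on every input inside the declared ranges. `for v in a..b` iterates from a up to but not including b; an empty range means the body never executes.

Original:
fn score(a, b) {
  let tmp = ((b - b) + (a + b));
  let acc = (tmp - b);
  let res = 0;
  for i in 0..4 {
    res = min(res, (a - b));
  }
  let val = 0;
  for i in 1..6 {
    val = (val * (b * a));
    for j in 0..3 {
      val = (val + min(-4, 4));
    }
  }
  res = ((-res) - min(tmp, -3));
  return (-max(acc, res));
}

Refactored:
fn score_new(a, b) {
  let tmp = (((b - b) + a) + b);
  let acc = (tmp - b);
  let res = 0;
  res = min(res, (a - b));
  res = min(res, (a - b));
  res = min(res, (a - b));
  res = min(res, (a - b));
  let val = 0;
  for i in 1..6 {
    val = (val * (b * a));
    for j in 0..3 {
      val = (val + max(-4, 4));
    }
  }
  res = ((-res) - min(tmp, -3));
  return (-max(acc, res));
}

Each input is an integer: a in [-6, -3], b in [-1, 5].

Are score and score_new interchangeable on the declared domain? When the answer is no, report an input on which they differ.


Equivalent. The edit looks behavioral (`min(-4, 4)` became `max(-4, 4)`), but over these ranges it never changes the outcome.
An exhaustive pass over the 28 declared inputs shows identical outputs.
One worked example (a=-6, b=2) — score: tmp = -4; acc = -6; res = 0; [i=0]; res = -8; [i=1]; res = -8; [i=2]; res = -8; [i=3]; res = -8; val = 0; [i=1]; val = 0; [j=0]; val = -4; [j=1]; val = -8; [j=2]; val = -12; [i=2]; val = 144; [j=0]; val = 140; [j=1]; val = 136; [j=2]; val = 132; [i=3]; val = -1584; [j=0]; val = -1588; [j=1]; val = -1592; [j=2]; val = -1596; [i=4]; val = 19152; [j=0]; val = 19148; [j=1]; val = 19144; [j=2]; val = 19140; [i=5]; val = -229680; [j=0]; val = -229684; [j=1]; val = -229688; [j=2]; val = -229692; res = 12; return -12; score_new: tmp = -4; acc = -6; res = 0; res = -8; res = -8; res = -8; res = -8; val = 0; [i=1]; val = 0; [j=0]; val = 4; [j=1]; val = 8; [j=2]; val = 12; [i=2]; val = -144; [j=0]; val = -140; [j=1]; val = -136; [j=2]; val = -132; [i=3]; val = 1584; [j=0]; val = 1588; [j=1]; val = 1592; [j=2]; val = 1596; [i=4]; val = -19152; [j=0]; val = -19148; [j=1]; val = -19144; [j=2]; val = -19140; [i=5]; val = 229680; [j=0]; val = 229684; [j=1]; val = 229688; [j=2]; val = 229692; res = 12; return -12; agreement on -12.
verdict: equivalent


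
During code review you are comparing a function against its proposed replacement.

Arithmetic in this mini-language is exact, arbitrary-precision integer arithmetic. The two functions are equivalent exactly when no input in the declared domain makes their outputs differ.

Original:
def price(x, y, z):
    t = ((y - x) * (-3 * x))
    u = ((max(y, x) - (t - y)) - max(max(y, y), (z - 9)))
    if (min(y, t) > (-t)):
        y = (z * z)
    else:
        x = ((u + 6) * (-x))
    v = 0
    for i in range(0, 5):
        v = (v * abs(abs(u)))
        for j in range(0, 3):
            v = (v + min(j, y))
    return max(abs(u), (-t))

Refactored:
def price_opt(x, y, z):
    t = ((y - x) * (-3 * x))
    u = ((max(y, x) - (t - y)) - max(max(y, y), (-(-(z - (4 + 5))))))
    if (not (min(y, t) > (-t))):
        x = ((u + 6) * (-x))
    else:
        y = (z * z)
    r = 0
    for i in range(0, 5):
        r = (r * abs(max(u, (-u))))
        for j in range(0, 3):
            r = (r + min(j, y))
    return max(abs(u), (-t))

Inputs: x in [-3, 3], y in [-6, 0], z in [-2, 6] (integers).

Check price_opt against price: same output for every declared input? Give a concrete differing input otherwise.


The two versions differ — the changes include constant usage differs, arithmetic usage differs, local variable names differ, min/max/abs usage differs, boolean connective usage differs.
Tracing x=0, y=-4, z=2: price: t becomes 0; next u becomes 0; next (min(y, t) > (-t)) evaluates to false; next x becomes 0; next v becomes 0; next at i=0:; next v becomes 0; next at j=0:; next v becomes -4; next at j=1:; next v becomes -8; next at j=2:; next v becomes -12; next at i=1:; next v becomes 0; next at j=0:; next v becomes -4; next at j=1:; next v becomes -8; next at j=2:; next v becomes -12; next at i=2:; next v becomes 0; next at j=0:; next v becomes -4; next at j=1:; next v becomes -8; next at j=2:; next v becomes -12; next at i=3:; next v becomes 0; next at j=0:; next v becomes -4; next at j=1:; next v becomes -8; next at j=2:; next v becomes -12; next at i=4:; next v becomes 0; next at j=0:; next v becomes -4; next at j=1:; next v becomes -8; next at j=2:; next v becomes -12; next final value 0 | price_opt: t becomes 0; next u becomes 0; next (not (min(y, t) > (-t))) evaluates to true; next x becomes 0; next r becomes 0; next at i=0:; next r becomes 0; next at j=0:; next r becomes -4; next at j=1:; next r becomes -8; next at j=2:; next r becomes -12; next at i=1:; next r becomes 0; next at j=0:; next r becomes -4; next at j=1:; next r becomes -8; next at j=2:; next r becomes -12; next at i=2:; next r becomes 0; next at j=0:; next r becomes -4; next at j=1:; next r becomes -8; next at j=2:; next r becomes -12; next at i=3:; next r becomes 0; next at j=0:; next r becomes -4; next at j=1:; next r becomes -8; next at j=2:; next r becomes -12; next at i=4:; next r becomes 0; next at j=0:; next r becomes -4; next at j=1:; next r becomes -8; next at j=2:; next r becomes -12; next final value 0 — matching result 0.
Checked all 441 inputs in the declared domain: the outputs agree on every one.
verdict: equivalent


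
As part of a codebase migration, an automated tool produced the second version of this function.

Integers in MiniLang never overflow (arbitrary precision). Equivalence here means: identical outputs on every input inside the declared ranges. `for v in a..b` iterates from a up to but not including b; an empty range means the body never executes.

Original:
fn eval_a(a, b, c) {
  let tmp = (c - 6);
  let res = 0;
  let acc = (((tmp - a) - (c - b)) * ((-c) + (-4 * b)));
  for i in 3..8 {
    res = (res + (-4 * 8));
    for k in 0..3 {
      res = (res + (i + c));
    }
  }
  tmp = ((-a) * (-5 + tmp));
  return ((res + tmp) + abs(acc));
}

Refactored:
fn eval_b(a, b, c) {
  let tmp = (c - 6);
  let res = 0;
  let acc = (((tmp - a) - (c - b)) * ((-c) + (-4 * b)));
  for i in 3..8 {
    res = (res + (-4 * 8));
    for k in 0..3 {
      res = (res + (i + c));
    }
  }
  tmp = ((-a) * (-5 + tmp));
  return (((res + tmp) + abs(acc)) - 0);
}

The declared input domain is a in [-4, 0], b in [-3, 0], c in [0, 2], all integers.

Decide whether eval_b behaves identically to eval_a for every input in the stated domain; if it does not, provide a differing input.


Changes here: arithmetic usage differs; also constant usage differs; the full 60-point sweep finds no disagreement.
verdict: equivalent


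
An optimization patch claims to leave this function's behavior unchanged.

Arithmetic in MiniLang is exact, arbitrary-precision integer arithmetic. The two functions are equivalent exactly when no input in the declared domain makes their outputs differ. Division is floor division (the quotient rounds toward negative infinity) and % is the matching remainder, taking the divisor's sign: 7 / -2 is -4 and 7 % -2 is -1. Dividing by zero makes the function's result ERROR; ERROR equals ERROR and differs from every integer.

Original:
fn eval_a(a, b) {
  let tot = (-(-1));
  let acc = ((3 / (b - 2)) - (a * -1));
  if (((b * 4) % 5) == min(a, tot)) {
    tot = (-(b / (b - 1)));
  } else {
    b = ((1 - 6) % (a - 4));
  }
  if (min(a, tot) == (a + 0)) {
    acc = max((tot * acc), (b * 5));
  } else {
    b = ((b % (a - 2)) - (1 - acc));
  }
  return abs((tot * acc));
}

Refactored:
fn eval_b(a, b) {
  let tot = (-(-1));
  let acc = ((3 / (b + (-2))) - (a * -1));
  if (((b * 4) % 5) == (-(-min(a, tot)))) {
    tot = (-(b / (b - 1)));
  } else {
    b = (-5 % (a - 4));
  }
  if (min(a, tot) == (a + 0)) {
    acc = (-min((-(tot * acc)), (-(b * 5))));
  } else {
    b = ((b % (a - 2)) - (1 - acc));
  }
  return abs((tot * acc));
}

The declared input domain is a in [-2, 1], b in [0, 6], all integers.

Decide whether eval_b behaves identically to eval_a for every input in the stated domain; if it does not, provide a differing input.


Although constant usage differs, plus min/max/abs usage differs, plus arithmetic usage differs, 28/28 inputs agree.
verdict: equivalent


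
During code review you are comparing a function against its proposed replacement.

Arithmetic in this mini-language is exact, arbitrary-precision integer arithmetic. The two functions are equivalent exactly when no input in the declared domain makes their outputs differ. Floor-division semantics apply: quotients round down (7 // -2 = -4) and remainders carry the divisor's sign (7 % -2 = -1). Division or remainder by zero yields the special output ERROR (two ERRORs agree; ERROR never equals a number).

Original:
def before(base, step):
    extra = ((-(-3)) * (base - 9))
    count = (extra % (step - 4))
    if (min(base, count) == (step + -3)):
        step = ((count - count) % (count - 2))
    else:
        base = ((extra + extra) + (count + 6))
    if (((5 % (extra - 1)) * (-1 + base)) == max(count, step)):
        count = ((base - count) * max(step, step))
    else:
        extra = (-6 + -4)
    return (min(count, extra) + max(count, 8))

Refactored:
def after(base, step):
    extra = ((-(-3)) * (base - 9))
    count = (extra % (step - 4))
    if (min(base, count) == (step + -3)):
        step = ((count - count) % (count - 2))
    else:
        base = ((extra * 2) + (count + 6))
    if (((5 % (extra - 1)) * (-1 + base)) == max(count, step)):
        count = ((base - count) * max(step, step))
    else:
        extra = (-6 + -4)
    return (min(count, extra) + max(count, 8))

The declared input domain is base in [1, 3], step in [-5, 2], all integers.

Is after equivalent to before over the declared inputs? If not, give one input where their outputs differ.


Equivalent — the differences include arithmetic usage differs; and constant usage differs, yet no declared input distinguishes the two.
As a probe, take base=3, step=-2: before runs extra becomes -18; next count becomes 0; next (min(base, count) == (step + -3)) evaluates to false; next base becomes -30; next (((5 % (extra - 1)) * (-1 + base)) == max(count, step)) evaluates to false; next extra becomes -10; next final value -2; after runs extra becomes -18; next count becomes 0; next (min(base, count) == (step + -3)) evaluates to false; next base becomes -30; next (((5 % (extra - 1)) * (-1 + base)) == max(count, step)) evaluates to false; next extra becomes -10; next final value -2; both end at -2.
An exhaustive pass over the 24 declared inputs shows identical outputs.
verdict: equivalent


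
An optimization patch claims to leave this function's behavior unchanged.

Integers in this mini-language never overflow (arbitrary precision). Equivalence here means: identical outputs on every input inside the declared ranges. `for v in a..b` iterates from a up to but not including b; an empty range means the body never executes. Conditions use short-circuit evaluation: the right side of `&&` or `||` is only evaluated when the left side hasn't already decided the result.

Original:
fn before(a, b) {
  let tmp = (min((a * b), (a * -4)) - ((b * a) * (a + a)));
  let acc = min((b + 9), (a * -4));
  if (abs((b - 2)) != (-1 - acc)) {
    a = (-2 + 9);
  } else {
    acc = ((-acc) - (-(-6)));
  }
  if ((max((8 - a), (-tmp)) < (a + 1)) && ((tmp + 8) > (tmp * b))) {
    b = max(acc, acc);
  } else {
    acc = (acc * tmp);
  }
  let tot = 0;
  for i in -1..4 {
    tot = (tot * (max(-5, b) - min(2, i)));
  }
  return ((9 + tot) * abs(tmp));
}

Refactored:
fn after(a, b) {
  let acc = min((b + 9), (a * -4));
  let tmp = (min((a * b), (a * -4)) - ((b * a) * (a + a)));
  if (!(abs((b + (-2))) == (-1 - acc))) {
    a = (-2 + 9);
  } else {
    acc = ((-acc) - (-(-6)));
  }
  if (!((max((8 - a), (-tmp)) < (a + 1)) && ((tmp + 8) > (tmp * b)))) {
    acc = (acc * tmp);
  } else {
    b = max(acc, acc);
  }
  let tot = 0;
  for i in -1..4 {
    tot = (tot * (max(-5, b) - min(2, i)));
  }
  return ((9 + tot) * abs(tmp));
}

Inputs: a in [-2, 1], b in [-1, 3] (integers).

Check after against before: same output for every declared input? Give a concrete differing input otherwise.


This is a faithful refactor — boolean connective usage differs, plus comparison usage differs, plus arithmetic usage differs, but the computed results match everywhere.
One worked example (a=1, b=0) — before: tmp becomes -4; next acc becomes -4; next (abs((b - 2)) != (-1 - acc)) evaluates to true; next a becomes 7; next ((max((8 - a), (-tmp)) < (a + 1)) && ((tmp + 8) > (tmp * b))) evaluates to true; next b becomes -4; next tot becomes 0; next at i=-1:; next tot becomes 0; next at i=0:; next tot becomes 0; next at i=1:; next tot becomes 0; next at i=2:; next tot becomes 0; next at i=3:; next tot becomes 0; next final value 36; after: acc becomes -4; next tmp becomes -4; next (!(abs((b + (-2))) == (-1 - acc))) evaluates to true; next a becomes 7; next (!((max((8 - a), (-tmp)) < (a + 1)) && ((tmp + 8) > (tmp * b)))) evaluates to false; next b becomes -4; next tot becomes 0; next at i=-1:; next tot becomes 0; next at i=0:; next tot becomes 0; next at i=1:; next tot becomes 0; next at i=2:; next tot becomes 0; next at i=3:; next tot becomes 0; next final value 36; agreement on 36.
An exhaustive pass over the 20 declared inputs shows identical outputs.
verdict: equivalent


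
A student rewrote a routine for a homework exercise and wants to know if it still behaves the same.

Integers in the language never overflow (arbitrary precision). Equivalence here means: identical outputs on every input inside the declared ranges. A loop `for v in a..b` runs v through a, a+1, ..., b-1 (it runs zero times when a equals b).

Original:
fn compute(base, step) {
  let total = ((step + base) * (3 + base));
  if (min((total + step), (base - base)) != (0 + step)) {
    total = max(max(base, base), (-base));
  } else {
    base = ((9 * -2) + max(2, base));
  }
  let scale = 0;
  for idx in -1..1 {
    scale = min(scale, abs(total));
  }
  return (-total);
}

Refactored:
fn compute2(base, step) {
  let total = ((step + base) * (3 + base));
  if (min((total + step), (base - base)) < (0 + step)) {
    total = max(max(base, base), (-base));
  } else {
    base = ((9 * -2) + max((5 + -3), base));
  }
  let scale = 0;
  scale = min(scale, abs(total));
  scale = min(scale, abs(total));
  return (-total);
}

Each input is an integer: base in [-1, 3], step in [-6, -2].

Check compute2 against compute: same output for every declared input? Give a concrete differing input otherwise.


Run the pair on base=3, step=-2.
compute: total=6, then (min((total + step), (base - base)) != (0 + step)) is true, then total=3, then scale=0, then (idx=-1), then scale=0, then (idx=0), then scale=0, then returns -3
compute2: total=6, then (min((total + step), (base - base)) < (0 + step)) is false, then base=-15, then scale=0, then scale=0, then scale=0, then returns -6
-3 != -6, so the rewrite changes behavior.
verdict: not equivalent; witness: base=3, step=-2


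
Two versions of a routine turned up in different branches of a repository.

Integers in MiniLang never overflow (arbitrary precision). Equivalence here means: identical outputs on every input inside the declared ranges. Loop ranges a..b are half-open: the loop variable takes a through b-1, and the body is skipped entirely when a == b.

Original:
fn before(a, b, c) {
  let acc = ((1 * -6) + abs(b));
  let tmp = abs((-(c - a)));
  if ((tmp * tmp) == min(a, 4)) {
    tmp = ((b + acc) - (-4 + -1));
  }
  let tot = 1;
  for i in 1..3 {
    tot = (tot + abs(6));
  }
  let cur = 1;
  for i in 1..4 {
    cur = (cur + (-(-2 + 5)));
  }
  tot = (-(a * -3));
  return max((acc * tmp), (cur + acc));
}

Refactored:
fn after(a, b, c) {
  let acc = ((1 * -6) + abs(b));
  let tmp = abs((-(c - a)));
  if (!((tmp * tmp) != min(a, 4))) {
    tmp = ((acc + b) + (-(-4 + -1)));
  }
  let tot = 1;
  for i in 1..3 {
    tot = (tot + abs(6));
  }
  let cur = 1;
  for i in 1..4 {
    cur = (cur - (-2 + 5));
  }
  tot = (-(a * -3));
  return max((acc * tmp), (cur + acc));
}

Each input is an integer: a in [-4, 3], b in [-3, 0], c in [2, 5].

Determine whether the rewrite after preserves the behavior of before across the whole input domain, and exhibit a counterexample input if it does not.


Comparing the listings, the differences include: comparison usage differs; also boolean connective usage differs.
Spot check at a=-1, b=0, c=2 — before: acc = -6; tmp = 3; ((tmp * tmp) == min(a, 4)) -> false; tot = 1; [i=1]; tot = 7; [i=2]; tot = 13; cur = 1; [i=1]; cur = -2; [i=2]; cur = -5; [i=3]; cur = -8; tot = -3; return -14. after: acc = -6; tmp = 3; (!((tmp * tmp) != min(a, 4))) -> false; tot = 1; [i=1]; tot = 7; [i=2]; tot = 13; cur = 1; [i=1]; cur = -2; [i=2]; cur = -5; [i=3]; cur = -8; tot = -3; return -14. Both give -14.
Every one of the 128 inputs gives matching results.
verdict: equivalent


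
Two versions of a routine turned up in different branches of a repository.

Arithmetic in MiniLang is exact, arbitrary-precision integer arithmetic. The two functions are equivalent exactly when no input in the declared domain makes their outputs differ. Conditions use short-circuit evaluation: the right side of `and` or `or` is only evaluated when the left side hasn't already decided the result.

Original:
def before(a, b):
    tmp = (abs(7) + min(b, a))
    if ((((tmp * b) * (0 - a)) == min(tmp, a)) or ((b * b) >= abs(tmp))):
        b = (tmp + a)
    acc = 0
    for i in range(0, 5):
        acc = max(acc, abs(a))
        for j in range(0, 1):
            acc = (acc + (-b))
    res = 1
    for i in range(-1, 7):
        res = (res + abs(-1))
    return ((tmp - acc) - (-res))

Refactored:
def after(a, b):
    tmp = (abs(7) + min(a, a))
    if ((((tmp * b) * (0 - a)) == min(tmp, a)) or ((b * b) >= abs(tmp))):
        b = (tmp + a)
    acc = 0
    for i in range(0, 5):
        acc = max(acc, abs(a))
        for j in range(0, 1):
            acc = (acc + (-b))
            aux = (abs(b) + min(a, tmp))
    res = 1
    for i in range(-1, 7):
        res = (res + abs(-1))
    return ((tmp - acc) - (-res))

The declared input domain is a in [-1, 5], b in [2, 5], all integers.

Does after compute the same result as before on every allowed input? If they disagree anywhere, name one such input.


Input a=3, b=2: 17 from before versus 18 from after.
verdict: not equivalent; witness: a=3, b=2


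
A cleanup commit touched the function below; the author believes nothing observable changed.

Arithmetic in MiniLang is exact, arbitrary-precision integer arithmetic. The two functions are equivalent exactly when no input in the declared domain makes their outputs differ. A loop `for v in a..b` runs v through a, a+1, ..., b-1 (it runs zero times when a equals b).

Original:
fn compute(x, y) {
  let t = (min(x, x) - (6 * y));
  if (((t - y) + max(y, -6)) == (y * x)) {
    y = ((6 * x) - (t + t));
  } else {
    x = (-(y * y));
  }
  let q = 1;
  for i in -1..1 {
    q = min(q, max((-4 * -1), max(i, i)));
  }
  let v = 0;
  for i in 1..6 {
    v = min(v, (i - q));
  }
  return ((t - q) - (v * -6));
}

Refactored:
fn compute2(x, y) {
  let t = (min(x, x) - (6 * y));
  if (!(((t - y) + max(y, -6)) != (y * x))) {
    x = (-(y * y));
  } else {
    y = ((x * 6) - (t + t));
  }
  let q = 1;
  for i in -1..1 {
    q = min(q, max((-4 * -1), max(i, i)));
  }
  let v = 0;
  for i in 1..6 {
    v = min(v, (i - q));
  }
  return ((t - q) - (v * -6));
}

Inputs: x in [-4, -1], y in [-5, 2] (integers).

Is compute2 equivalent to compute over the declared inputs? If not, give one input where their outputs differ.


The suspicious edit (`(((t - y) + max(y, -6)) == (y * x))` became `(((t - y) + max(y, -6)) != (y * x))`) never changes the result for any input inside the declared domain.
Tracing x=-1, y=2: compute: t=-13, then (((t - y) + max(y, -6)) == (y * x)) is false, then x=-4, then q=1, then (i=-1), then q=1, then (i=0), then q=1, then v=0, then (i=1), then v=0, then (i=2), then v=0, then (i=3), then v=0, then (i=4), then v=0, then (i=5), then v=0, then returns -14 | compute2: t=-13, then (!(((t - y) + max(y, -6)) != (y * x))) is false, then y=20, then q=1, then (i=-1), then q=1, then (i=0), then q=1, then v=0, then (i=1), then v=0, then (i=2), then v=0, then (i=3), then v=0, then (i=4), then v=0, then (i=5), then v=0, then returns -14 — matching result -14.
Every one of the 32 inputs gives matching results.
verdict: equivalent
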